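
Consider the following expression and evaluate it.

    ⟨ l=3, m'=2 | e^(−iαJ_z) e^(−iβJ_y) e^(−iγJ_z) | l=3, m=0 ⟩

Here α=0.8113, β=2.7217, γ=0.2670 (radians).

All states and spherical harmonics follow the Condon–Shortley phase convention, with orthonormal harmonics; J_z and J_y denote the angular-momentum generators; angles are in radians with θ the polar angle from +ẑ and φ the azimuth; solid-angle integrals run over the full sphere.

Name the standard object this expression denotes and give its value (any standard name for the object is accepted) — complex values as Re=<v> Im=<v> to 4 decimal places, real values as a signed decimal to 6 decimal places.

Wigner D-matrix element, Re=0.0108 Im=0.2075

This is a Wigner D-matrix element — the rotation-matrix element ⟨l m'| R(α,β,γ) |l m⟩ in the angular-momentum basis.
Split into d^3_{2,0}(β=2.7217) × two z-phases.
c=cos(2.721700/2)=0.208407, s=sin(2.721700/2)=0.978042; N=√[120·1·6·6]=65.726707
Admissible k: 0..1 (factorial args all ≥0)
  k=0: (−1)^2·65.7267/(12)·0.2084^4·0.9780^2 = +0.009884
  k=1: (−1)^3·65.7267/(12)·0.2084^2·0.9780^4 = -0.217679
d^3_{2,0}(2.7217) = +0.009884 -0.217679 = -0.207795
Phases: e^{-i·(2)·0.8113}=-0.051781-0.998658i, e^{-i·(0)·0.2670}=+1.000000+0.000000i ⇒ D=+0.010760+0.207517i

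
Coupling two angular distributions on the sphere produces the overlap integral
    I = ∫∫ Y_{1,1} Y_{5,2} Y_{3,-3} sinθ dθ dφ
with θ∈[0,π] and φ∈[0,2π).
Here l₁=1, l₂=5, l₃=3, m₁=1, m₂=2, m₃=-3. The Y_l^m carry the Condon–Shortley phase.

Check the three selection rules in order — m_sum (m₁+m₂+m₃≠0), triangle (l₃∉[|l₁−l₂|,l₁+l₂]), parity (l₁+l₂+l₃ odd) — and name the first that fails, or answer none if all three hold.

Σmᵢ = 0  ✓
l₃∈[|l₁−l₂|,l₁+l₂]=[4,6] required, l₃=3 fails  ✗
Σlᵢ = 9 ⇒ odd

triangle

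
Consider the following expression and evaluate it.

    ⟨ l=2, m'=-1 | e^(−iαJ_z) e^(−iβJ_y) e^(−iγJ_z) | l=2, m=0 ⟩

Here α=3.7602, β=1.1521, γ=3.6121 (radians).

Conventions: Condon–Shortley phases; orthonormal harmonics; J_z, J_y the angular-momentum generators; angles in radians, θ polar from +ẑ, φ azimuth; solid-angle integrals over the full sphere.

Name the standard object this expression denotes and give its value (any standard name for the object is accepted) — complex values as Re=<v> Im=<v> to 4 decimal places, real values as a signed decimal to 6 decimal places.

This is a Wigner D-matrix element — the rotation-matrix element ⟨l m'| R(α,β,γ) |l m⟩ in the angular-momentum basis.
Split into d^2_{-1,0}(β=1.1521) × two z-phases.
With c≡cos(β/2)=0.838621 and s≡sin(β/2)=0.544716, N=[1·6·2·2]^{1/2}=4.898979
k: max(0,(0)−(-1))=1 … min(2+(0),2−(-1))=2
  k=1: (−1)^0·4.8990/(2)·0.8386^3·0.5447^1 = +0.786941
  k=2: (−1)^1·4.8990/(2)·0.8386^1·0.5447^3 = -0.332010
d^2_{-1,0}(1.1521) = +0.786941 -0.332010 = +0.454932
Phases: e^{-i·(-1)·3.7602}=-0.814687-0.579901i, e^{-i·(0)·3.6121}=+1.000000+0.000000i ⇒ D=-0.370627-0.263815i

Wigner D-matrix element, Re=-0.3706 Im=-0.2638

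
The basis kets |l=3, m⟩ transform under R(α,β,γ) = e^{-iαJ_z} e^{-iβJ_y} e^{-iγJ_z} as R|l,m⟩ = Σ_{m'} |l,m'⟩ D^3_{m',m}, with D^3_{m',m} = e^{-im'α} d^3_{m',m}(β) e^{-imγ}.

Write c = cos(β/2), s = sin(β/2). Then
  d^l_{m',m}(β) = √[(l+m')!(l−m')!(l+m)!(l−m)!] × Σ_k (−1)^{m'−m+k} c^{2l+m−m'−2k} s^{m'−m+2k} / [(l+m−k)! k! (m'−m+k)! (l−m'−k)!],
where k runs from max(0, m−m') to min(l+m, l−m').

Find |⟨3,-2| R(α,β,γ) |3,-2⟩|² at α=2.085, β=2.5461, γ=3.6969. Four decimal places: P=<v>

P=0.0011

Split into d^3_{-2,-2}(β=2.5461) × two z-phases.
c=cos(2.546100/2)=0.293366, s=sin(2.546100/2)=0.956000; N=√[1·120·1·120]=120.000000
k∈{0,1} keeps every argument non-negative
  k=0: (−1)^0·120.0000/(120)·0.2934^6·0.9560^0 = +0.000637
  k=1: (−1)^1·120.0000/(24)·0.2934^4·0.9560^2 = -0.033848
d^3_{-2,-2}(2.5461) = +0.000637 -0.033848 = -0.033210
|D^3_{-2,-2}|² = |d^3_{-2,-2}(β)|² = (-0.033210)² = 0.001103 (the z-rotation phases have unit modulus)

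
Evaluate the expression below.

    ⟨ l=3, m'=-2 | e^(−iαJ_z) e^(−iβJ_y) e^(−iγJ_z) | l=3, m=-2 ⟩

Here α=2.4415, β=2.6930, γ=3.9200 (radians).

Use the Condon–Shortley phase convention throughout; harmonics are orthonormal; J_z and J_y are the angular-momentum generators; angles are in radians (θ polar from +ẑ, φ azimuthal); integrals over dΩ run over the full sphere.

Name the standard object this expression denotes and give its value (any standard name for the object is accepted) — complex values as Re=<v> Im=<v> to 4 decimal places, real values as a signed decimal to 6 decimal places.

Wigner D-matrix element, Re=-0.0114 Im=-0.0018

This is a Wigner D-matrix element — the rotation-matrix element ⟨l m'| R(α,β,γ) |l m⟩ in the angular-momentum basis.
Split into d^3_{-2,-2}(β=2.6930) × two z-phases.
Half-angle: c=0.222420, s=0.974951. N=√(1·120·1·120)=120.000000
k∈{0,1} keeps every argument non-negative
  k=0: (−1)^0·120.0000/(120)·0.2224^6·0.9750^0 = +0.000121
  k=1: (−1)^1·120.0000/(24)·0.2224^4·0.9750^2 = -0.011631
d^3_{-2,-2}(2.6930) = +0.000121 -0.011631 = -0.011510
D = (+0.169785-0.985481i)·(-0.011510)·(+0.013981+0.999902i) = -0.011369-0.001796i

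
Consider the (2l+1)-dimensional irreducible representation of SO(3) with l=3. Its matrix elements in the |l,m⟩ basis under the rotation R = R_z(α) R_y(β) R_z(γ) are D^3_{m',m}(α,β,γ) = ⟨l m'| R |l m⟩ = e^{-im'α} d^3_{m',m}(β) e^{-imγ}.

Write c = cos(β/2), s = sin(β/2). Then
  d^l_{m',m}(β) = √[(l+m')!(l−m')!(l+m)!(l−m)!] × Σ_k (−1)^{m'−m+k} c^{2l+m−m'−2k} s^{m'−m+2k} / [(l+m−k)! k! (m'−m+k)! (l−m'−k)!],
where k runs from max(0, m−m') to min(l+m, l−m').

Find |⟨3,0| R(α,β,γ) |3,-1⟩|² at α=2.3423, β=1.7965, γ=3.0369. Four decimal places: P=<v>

Split into d^3_{0,-1}(β=1.7965) × two z-phases.
c=cos(1.796500/2)=0.622980, s=sin(1.796500/2)=0.782238; N=√[6·6·2·24]=41.569219
k: max(0,(-1)−(0))=0 … min(3+(-1),3−(0))=2
  k=0: (−1)^1·41.5692/(12)·0.6230^5·0.7822^1 = -0.254273
  k=1: (−1)^2·41.5692/(4)·0.6230^3·0.7822^3 = +1.202681
  k=2: (−1)^3·41.5692/(12)·0.6230^1·0.7822^5 = -0.632061
d^3_{0,-1}(1.7965) = -0.254273 +1.202681 -0.632061 = +0.316348
|D^3_{0,-1}|² = |d^3_{0,-1}(β)|² = (+0.316348)² = 0.100076 (the z-rotation phases have unit modulus)

P=0.1001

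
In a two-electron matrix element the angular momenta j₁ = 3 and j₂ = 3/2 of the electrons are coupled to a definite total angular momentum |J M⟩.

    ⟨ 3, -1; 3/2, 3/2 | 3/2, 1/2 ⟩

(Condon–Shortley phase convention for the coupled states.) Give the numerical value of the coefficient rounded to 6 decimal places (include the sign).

-0.338062

j₁+j₂−J=3  J+j₁−j₂=3  J−j₁+j₂=0  j₁+j₂+J+1=7
(j₁±m₁, j₂±m₂, J±M) = (2,4,3,0,2,1)
P² = 576/35
sum k=3..3:
  [3] −1/12 = -1/12
S = -1/12
C² = P²·S² = 4/35 ; C = -0.338062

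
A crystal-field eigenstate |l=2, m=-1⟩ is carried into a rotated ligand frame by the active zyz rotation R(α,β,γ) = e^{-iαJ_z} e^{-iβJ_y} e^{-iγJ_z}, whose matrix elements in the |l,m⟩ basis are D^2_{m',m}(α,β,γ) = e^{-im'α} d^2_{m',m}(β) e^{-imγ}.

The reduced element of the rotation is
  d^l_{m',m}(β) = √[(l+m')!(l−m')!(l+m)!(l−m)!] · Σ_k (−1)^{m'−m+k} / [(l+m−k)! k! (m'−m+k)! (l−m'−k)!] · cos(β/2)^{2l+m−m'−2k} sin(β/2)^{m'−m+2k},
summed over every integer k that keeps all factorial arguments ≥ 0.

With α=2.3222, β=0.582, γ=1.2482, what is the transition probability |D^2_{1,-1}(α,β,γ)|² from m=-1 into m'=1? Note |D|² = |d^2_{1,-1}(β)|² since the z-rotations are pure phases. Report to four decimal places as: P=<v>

P=0.0483

D^2_{1,-1}(2.3222,0.5820,1.2482) = e^{-i·1·2.3222}·d^2_{1,-1}(0.5820)·e^{-i·-1·1.2482}. Compute d first:
c=cos(0.582000/2)=0.957957, s=sin(0.582000/2)=0.286910; N=√[6·1·1·6]=6.000000
Admissible k: 0..1 (factorial args all ≥0)
  k=0: (−1)^2·6.0000/(2)·0.9580^2·0.2869^2 = +0.226624
  k=1: (−1)^3·6.0000/(6)·0.9580^0·0.2869^4 = -0.006776
d^2_{1,-1}(0.5820) = +0.226624 -0.006776 = +0.219848
|D^2_{1,-1}|² = |d^2_{1,-1}(β)|² = (+0.219848)² = 0.048333 (the z-rotation phases have unit modulus)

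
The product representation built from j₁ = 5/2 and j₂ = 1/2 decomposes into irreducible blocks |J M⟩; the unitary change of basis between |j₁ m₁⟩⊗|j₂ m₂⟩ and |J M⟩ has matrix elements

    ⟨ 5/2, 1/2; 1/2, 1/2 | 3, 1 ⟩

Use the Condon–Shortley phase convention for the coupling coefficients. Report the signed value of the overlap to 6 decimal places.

triangle: 0!*5!*1!/7! = 120/5040
(j±m)!: 3!*2!*1!*0!*4!*2! = 576
prefactor² = (2J+1)*Δ*N² = 96
  k=0: +1/(0!*0!*2!*1!*3!*0!) = 1/12
Σ = 1/12  ⇒  CG² = 96*(1/12)² = 2/3
CG = +√(2/3) = +0.816497

+0.816497  (= +√(2/3))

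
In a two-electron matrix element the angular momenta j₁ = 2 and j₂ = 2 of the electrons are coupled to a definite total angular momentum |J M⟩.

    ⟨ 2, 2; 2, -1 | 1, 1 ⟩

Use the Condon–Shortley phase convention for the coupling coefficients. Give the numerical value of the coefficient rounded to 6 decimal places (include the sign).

√[3·3!1!1!/6! · 4!0!1!3!2!0!] = √(36/5)
  +(−1)^0/∏(0,3,0,1,1,0)! = 1/6  (running 1/6)
⟨..|..⟩ = √(36/5)·(1/6) = +0.447214

+0.447214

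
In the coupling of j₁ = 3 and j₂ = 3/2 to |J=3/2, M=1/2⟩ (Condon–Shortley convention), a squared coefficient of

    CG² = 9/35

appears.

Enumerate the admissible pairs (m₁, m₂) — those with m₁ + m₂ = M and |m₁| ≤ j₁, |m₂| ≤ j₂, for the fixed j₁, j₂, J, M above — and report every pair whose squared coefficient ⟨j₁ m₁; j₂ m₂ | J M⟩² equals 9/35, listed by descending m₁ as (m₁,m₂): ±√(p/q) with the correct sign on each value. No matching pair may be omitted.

Admissible pairs with m₁+m₂ = M = 1/2: (-1,3/2), (0,1/2), (1,-1/2), (2,-3/2)
  (m₁,m₂)=(2,-3/2): CG² = 2/7, CG = +√(2/7)
  (m₁,m₂)=(1,-1/2): CG² = 12/35, CG = −√(12/35)
  (m₁,m₂)=(0,1/2): CG² = 9/35, CG = +√(9/35)   ← matches the target
  (m₁,m₂)=(-1,3/2): CG² = 4/35, CG = −√(4/35)
Pairs with CG² = 9/35: (0,1/2): +√(9/35)

(0,1/2): +√(9/35)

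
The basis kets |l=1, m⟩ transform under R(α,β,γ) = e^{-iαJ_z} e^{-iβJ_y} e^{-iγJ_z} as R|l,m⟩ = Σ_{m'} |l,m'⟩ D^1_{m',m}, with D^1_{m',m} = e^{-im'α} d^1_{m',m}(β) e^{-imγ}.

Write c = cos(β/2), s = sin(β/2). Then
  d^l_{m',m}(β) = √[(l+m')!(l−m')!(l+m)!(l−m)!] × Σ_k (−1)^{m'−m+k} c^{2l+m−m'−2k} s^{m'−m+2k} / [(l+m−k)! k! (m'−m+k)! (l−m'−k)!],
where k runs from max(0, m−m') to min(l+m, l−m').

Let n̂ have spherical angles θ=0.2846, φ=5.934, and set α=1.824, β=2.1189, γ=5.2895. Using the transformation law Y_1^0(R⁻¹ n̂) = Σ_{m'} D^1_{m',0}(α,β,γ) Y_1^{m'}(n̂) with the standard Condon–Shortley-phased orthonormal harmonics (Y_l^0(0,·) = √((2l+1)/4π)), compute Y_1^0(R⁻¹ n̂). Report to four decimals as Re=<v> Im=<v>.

Need the full column D^1_{m',0} for m'=−1..1 at α=1.8240, β=2.1189, γ=5.2895.
cos(β/2)=0.489352, sin(β/2)=0.872086
d^1_{-1,0}: single k=1 term ⇒ +0.603526;  D = -0.151187+0.584282i
d^1_{0,0}: k∈[0..1] ⇒ +0.239465 -0.760535 = -0.521070;  D = -0.521070+0.000000i
d^1_{1,0}: single k=0 term ⇒ -0.603526;  D = +0.151187+0.584282i
Y_1^{m'}(θ=0.2846,φ=5.934) and Σ D·Y over m':
  (-0.1512+0.5843i)·(+0.0912+0.0332i)  (-0.5211+0.0000i)·(+0.4689+0.0000i)  (+0.1512+0.5843i)·(-0.0912+0.0332i)
Y_1^0(R⁻¹ n̂) = -0.310700+0.000000i

Re=-0.3107 Im=0.0000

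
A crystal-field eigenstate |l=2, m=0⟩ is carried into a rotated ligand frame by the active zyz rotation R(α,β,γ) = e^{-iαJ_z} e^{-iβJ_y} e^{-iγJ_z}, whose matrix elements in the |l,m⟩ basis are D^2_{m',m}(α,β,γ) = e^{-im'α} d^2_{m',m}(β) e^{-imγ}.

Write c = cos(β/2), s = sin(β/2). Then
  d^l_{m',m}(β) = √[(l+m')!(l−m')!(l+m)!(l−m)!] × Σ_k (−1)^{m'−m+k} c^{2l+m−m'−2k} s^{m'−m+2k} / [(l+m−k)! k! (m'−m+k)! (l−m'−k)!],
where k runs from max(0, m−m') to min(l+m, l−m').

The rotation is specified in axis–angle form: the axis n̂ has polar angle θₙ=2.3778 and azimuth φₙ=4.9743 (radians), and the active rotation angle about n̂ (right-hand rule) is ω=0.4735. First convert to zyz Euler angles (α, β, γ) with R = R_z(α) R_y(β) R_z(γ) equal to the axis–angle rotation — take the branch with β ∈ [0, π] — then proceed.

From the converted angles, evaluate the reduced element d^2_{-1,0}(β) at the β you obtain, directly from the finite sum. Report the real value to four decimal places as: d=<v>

Axis–angle → zyz. n̂ = (sinθₙcosφₙ, sinθₙsinφₙ, cosθₙ) = (+0.179091, -0.668078, -0.722218), ω = 0.4735.
R = I cosω + sinω [n̂]ₓ + (1−cosω) n̂n̂ᵀ gives
  R = [+0.893507, +0.316170, -0.318877; -0.342498, +0.939084, -0.028581; +0.290415, +0.134752, +0.947365]
β = atan2(√(R₁₃²+R₂₃²), R₃₃) = 0.325893; α = atan2(R₂₃, R₁₃) mod 2π = 3.230983; γ = atan2(R₃₂, −R₃₁) mod 2π = 2.707161
d^2_{-1,0}(β=0.3259) via the finite sum:
c=cos(0.325893/2)=0.986754, s=sin(0.325893/2)=0.162226; N=√[1·6·2·2]=4.898979
k: max(0,(0)−(-1))=1 … min(2+(0),2−(-1))=2
  k=1: (−1)^0·4.8990/(2)·0.9868^3·0.1622^1 = +0.381789
  k=2: (−1)^1·4.8990/(2)·0.9868^1·0.1622^3 = -0.010319
d^2_{-1,0}(0.3259) = +0.381789 -0.010319 = +0.371470

d=0.3715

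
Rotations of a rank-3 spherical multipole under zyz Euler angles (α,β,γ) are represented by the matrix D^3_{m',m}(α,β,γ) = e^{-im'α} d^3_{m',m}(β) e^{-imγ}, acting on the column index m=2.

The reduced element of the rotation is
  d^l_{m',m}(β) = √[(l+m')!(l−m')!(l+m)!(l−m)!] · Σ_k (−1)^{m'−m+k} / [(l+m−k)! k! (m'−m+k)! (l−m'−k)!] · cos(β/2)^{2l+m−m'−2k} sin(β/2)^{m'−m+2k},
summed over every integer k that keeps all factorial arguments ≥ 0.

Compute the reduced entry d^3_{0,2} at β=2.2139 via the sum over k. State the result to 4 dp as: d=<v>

d=-0.5258

d^3_{0,2}(β=2.2139) via the finite sum:
c=cos(2.213900/2)=0.447391, s=sin(2.213900/2)=0.894338; N=√[6·6·120·1]=65.726707
The bounds max(0,m−m')=2 and min(l+m,l−m')=3 give 2 terms
  k=2: (−1)^0·65.7267/(12)·0.4474^4·0.8943^2 = +0.175515
  k=3: (−1)^1·65.7267/(12)·0.4474^2·0.8943^4 = -0.701363
d^3_{0,2}(2.2139) = +0.175515 -0.701363 = -0.525848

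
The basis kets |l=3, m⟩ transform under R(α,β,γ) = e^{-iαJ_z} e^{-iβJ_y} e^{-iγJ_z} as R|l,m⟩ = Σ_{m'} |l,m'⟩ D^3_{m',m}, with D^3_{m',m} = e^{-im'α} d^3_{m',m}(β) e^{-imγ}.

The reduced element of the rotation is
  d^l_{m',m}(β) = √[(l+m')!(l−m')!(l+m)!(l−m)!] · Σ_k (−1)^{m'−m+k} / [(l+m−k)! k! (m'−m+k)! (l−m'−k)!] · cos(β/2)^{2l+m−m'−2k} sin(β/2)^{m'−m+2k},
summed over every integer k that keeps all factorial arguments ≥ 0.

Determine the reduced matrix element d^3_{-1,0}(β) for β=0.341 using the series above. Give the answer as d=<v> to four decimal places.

d^3_{-1,0}(β=0.3410) via the finite sum:
With c≡cos(β/2)=0.985500 and s≡sin(β/2)=0.169675, N=[2·24·6·6]^{1/2}=41.569219
k: max(0,(0)−(-1))=1 … min(3+(0),3−(-1))=3
  k=1: (−1)^0·41.5692/(12)·0.9855^5·0.1697^1 = +0.546377
  k=2: (−1)^1·41.5692/(4)·0.9855^3·0.1697^3 = -0.048589
  k=3: (−1)^2·41.5692/(12)·0.9855^1·0.1697^5 = +0.000480
d^3_{-1,0}(0.3410) = +0.546377 -0.048589 +0.000480 = +0.498268

d=0.4983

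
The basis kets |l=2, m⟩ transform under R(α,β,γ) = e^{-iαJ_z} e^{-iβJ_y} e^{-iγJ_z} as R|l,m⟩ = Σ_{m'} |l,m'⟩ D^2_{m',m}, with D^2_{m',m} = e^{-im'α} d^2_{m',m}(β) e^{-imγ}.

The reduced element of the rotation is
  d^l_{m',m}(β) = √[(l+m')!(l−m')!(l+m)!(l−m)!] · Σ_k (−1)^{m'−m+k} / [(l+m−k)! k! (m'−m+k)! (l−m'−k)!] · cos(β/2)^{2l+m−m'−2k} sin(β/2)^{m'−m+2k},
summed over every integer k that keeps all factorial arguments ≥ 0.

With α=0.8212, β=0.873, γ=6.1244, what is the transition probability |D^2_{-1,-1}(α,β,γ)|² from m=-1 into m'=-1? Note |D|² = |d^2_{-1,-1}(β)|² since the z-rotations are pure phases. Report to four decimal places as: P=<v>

First d^2_{-1,-1}(β=0.8730), then the phase factors e^{-i(-1)α} and e^{-i(-1)γ}:
Half-angle: c=0.906237, s=0.422770. N=√(1·6·1·6)=6.000000
k∈{0,1} keeps every argument non-negative
  k=0: (−1)^0·6.0000/(6)·0.9062^4·0.4228^0 = +0.674477
  k=1: (−1)^1·6.0000/(2)·0.9062^2·0.4228^2 = -0.440366
d^2_{-1,-1}(0.8730) = +0.674477 -0.440366 = +0.234111
|D^2_{-1,-1}|² = |d^2_{-1,-1}(β)|² = (+0.234111)² = 0.054808 (the z-rotation phases have unit modulus)

P=0.0548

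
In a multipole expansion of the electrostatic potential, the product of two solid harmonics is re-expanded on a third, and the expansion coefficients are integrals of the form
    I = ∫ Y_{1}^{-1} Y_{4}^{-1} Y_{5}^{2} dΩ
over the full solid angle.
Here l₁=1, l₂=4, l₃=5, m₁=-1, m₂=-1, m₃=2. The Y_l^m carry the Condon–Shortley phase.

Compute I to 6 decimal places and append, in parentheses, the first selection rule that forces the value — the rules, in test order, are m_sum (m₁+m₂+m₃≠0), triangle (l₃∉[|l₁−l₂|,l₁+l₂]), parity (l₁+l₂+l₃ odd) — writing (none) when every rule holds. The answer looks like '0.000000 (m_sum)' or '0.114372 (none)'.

Checks pass: Σm=0; 10 even; l₃=5∈[3,5].
(2·1+1)(2·4+1)(2·5+1) = 297
Δ: 0! 2! 8! / 11! → 1/495
sum: t=0:+1/576 = 1/576
3j²(1 4 5; 0 0 0) = Δ·Π!·Σ² = 5/99  (sign -1)
sum: t=0:+1/1440 = 1/1440
3j²(1 4 5; -1 -1 2) = Δ·Π!·Σ² = 7/165  (sign -1)
combine: 4πI² = 297·5/99·7/165 = 7/11
take √, sign +1: I = 0.22503380
No selection rule forces the value: the integral is nonzero (none).

0.225034 (none)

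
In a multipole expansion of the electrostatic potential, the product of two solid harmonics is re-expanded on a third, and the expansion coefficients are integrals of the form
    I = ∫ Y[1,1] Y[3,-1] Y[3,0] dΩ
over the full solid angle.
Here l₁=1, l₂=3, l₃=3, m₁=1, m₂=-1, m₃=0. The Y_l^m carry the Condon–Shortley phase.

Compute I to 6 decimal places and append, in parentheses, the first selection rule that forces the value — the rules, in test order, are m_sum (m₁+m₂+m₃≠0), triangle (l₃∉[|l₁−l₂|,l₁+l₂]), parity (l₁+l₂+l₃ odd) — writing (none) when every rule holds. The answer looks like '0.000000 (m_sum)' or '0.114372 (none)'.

0.000000 (parity)

Σlᵢ=7 odd — θ-integrand is odd under cosθ→−cosθ; I=0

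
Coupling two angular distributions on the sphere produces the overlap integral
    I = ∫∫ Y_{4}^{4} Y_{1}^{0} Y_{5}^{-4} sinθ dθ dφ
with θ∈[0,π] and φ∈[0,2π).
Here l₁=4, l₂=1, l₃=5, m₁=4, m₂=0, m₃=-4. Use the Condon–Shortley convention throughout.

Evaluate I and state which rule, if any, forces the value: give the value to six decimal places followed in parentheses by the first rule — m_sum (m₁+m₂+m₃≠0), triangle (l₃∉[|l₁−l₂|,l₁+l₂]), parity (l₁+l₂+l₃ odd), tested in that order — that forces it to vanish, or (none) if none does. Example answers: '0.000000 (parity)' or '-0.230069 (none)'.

0.147319 (none)

Rules hold: Σm=0, L=10 even, 3≤5≤5.
N = 9·3·11 = 297
Δ = 0!·8!·2!/11! = 1/495
Racah Σ t=0..0: t=0:+1/576 = 1/576
⇒ 3j(4 1 5; 0 0 0)² = 5/99, sgn -1
Racah Σ t=0..0: t=0:+1/40320 = 1/40320
⇒ 3j(4 1 5; 4 0 -4)² = 1/55, sgn -1
4πI² = N·(3j₀)²·(3jₘ)² = 3/11
I = +1·√(0.272727/4π) = 0.14731920
No selection rule forces the value: the integral is nonzero (none).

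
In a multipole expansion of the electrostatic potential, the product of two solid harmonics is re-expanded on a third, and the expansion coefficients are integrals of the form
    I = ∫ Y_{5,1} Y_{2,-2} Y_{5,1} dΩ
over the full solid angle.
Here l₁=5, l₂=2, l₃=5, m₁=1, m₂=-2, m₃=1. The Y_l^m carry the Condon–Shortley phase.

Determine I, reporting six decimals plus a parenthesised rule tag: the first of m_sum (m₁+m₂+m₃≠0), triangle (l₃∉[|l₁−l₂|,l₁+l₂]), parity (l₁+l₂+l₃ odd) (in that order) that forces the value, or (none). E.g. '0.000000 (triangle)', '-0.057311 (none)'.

Checks pass: Σm=0; 12 even; l₃=5∈[3,7].
(2·5+1)(2·2+1)(2·5+1) = 605
Δ: 2! 8! 2! / 13! → 1/38610
sum: t=0:+1/2880 t=1:−1/576 t=2:+1/2880 = -1/960
3j²(5 2 5; 0 0 0) = Δ·Π!·Σ² = 10/429  (sign +1)
sum: t=0:+1/2304 = 1/2304
3j²(5 2 5; 1 -2 1) = Δ·Π!·Σ² = 5/143  (sign +1)
combine: 4πI² = 605·10/429·5/143 = 250/507
take √, sign +1: I = 0.19808933
No selection rule forces the value: the integral is nonzero (none).

0.198089 (none)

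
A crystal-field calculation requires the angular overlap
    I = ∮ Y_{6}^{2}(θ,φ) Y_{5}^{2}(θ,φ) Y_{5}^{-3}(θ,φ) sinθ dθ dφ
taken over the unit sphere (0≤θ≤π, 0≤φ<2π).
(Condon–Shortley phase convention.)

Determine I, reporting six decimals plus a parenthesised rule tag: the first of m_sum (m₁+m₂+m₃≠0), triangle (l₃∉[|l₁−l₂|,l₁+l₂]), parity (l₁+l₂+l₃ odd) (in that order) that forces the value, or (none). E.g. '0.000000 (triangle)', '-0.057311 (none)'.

Σmᵢ = 1 ≠ 0, so the φ-integral vanishes; I = 0

0.000000 (m_sum)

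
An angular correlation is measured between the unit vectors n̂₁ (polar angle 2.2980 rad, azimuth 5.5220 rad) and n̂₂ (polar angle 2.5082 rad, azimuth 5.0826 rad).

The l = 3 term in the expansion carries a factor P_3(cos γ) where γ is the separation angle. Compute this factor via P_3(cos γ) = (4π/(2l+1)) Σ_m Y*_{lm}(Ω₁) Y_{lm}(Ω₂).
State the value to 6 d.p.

Addition theorem: P_3(cos γ) = (4π/7) Σ_m Y*_{lm}(Ω₁) Y_{lm}(Ω₂), m = −3…3:
  m=-3: (-0.11374 - 0.13159j) × (-0.07751 - 0.03842j) = 0.00376 + 0.01457j  (running Σ = 0.00376 + 0.01457j)
  m=-2: (-0.01835 + 0.37870j) × (0.21302 - 0.19467j) = 0.06981 + 0.08425j  (running Σ = 0.07358 + 0.09882j)
  m=-1: (0.21145 - 0.20145j) × (0.15561 + 0.40094j) = 0.11367 + 0.05343j  (running Σ = 0.18725 + 0.15225j)
  m=0: (0.19606 + 0.00000j) × (-0.07471 + 0.00000j) = -0.01465 + 0.00000j  (running Σ = 0.17260 + 0.15225j)
  m=1: (-0.21145 - 0.20145j) × (-0.15561 + 0.40094j) = 0.11367 - 0.05343j  (running Σ = 0.28627 + 0.09882j)
  m=2: (-0.01835 - 0.37870j) × (0.21302 + 0.19467j) = 0.06981 - 0.08425j  (running Σ = 0.35609 + 0.01457j)
  m=3: (0.11374 - 0.13159j) × (0.07751 - 0.03842j) = 0.00376 - 0.01457j  (running Σ = 0.35985 + 0.00000j)
Accumulated sum 0.35985 + 0.00000j; after 4π/(2l+1) scaling, 0.64600 + 0.00000j ⇒ P_3 = 0.646000

0.646000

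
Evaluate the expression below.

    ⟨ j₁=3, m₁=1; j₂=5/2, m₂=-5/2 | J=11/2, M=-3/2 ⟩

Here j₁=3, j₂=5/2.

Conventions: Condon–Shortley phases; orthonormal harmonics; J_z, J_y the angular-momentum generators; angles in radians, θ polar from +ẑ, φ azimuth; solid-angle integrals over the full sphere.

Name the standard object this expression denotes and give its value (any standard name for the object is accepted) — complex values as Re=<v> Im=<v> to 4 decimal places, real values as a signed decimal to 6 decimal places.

This is a Clebsch–Gordan (vector-coupling) coefficient.
√[12·0!6!5!/12! · 4!2!0!5!4!7!] = √(16588800/11)
  +(−1)^0/∏(0,0,2,0,4,5)! = 1/5760  (running 1/5760)
⟨..|..⟩ = √(16588800/11)·(1/5760) = +0.213201

Clebsch–Gordan coefficient, +√(1/22) ≈ +0.213201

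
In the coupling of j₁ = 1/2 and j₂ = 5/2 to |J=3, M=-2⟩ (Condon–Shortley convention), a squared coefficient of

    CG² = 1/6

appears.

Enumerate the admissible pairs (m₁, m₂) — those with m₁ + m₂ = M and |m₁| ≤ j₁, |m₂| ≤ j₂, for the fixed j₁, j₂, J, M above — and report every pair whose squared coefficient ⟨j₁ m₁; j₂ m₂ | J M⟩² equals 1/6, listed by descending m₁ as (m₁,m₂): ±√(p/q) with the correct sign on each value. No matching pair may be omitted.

(1/2,-5/2): +√(1/6)

Admissible pairs with m₁+m₂ = M = -2: (-1/2,-3/2), (1/2,-5/2)
  (m₁,m₂)=(1/2,-5/2): CG² = 1/6, CG = +√(1/6)   ← matches the target
  (m₁,m₂)=(-1/2,-3/2): CG² = 5/6, CG = +√(5/6)
Pairs with CG² = 1/6: (1/2,-5/2): +√(1/6)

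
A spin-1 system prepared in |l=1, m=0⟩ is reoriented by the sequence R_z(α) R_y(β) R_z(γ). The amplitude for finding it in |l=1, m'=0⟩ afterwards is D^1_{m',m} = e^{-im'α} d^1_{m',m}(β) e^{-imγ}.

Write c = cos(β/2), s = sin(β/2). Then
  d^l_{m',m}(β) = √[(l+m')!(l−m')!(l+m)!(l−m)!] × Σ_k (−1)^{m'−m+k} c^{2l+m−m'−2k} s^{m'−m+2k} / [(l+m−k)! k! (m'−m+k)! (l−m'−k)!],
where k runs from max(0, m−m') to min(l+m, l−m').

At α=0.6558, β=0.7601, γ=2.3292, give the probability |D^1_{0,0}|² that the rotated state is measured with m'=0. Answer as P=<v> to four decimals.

D^1_{0,0}(0.6558,0.7601,2.3292) = e^{-i·0·0.6558}·d^1_{0,0}(0.7601)·e^{-i·0·2.3292}. Compute d first:
Half-angle: c=0.928646, s=0.370967. N=√(1·1·1·1)=1.000000
k∈{0,1} keeps every argument non-negative
  k=0: (−1)^0·1.0000/(1)·0.9286^2·0.3710^0 = +0.862384
  k=1: (−1)^1·1.0000/(1)·0.9286^0·0.3710^2 = -0.137616
d^1_{0,0}(0.7601) = +0.862384 -0.137616 = +0.724767
|D^1_{0,0}|² = |d^1_{0,0}(β)|² = (+0.724767)² = 0.525287 (the z-rotation phases have unit modulus)

P=0.5253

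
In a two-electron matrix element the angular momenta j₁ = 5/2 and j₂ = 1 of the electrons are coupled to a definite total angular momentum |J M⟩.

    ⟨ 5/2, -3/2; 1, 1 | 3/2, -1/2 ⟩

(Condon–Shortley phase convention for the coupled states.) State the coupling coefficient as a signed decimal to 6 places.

√[4·2!3!0!/6! · 1!4!2!0!1!2!] = √(32/5)
  +(−1)^2/∏(2,0,2,0,1,0)! = 1/4  (running 1/4)
⟨..|..⟩ = √(32/5)·(1/4) = +0.632456

+0.632456  (= +√(2/5))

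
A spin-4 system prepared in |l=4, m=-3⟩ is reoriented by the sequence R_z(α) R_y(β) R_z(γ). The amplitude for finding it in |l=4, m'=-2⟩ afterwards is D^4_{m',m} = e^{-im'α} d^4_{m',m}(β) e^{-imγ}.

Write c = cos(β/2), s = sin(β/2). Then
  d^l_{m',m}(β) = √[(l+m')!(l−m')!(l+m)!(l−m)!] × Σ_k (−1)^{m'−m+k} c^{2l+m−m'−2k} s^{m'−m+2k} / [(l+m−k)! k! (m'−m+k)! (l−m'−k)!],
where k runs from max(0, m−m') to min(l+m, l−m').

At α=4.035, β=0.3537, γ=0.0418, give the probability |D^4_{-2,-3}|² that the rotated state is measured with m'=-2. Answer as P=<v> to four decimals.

P=0.2843

First d^4_{-2,-3}(β=0.3537), then the phase factors e^{-i(-2)α} and e^{-i(-3)γ}:
Half-angle: c=0.984403, s=0.175930. N=√(2·720·1·5040)=2693.993318
Admissible k: 0..1 (factorial args all ≥0)
  k=0: (−1)^1·2693.9933/(720)·0.9844^7·0.1759^1 = -0.589675
  k=1: (−1)^2·2693.9933/(240)·0.9844^5·0.1759^3 = +0.056502
d^4_{-2,-3}(0.3537) = -0.589675 +0.056502 = -0.533173
|D^4_{-2,-3}|² = |d^4_{-2,-3}(β)|² = (-0.533173)² = 0.284273 (the z-rotation phases have unit modulus)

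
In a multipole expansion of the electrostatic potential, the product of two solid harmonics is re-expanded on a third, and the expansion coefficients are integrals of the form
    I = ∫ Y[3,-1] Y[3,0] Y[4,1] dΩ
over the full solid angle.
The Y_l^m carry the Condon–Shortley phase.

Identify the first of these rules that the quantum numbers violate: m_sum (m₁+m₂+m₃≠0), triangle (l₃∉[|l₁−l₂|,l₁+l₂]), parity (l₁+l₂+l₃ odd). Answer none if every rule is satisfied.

Σmᵢ = 0  ✓
l₃∈[|l₁−l₂|,l₁+l₂]=[0,6], have l₃=4  ✓
Σlᵢ = 10 ⇒ even  ✓

none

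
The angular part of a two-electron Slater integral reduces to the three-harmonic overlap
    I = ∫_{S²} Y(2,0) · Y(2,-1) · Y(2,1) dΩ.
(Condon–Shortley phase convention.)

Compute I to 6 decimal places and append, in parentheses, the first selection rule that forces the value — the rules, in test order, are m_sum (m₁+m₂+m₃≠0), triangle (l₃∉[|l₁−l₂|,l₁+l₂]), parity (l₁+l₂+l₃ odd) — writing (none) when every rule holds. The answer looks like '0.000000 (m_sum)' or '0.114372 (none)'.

m-sum 0 ✓  L=6 even ✓  0≤2≤4 ✓
Π(2lᵢ+1) = 5×5×5 = 125
triangle coeff Δ(2,2,2) = 1/630
Σ_t [0,2]: t=0:+1/8 t=1:−1/1 t=2:+1/8 = -3/4
(3j)²=2/35 [(2 2 2; 0 0 0)], sign=-1
Σ_t [0,1]: t=0:+1/4 t=1:−1/2 = -1/4
(3j)²=1/70 [(2 2 2; 0 -1 1)], sign=+1
⇒ 4πI² = 5/49
I = (-1)√(5/49/(4π)) = -0.09011188
No selection rule forces the value: the integral is nonzero (none).

-0.090112 (none)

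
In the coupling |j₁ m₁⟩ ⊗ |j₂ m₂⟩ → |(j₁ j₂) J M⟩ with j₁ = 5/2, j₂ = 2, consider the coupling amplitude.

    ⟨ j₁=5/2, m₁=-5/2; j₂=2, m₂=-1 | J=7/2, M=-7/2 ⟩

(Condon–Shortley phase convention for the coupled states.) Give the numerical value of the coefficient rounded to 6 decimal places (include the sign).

−√(5/9) ≈ -0.745356

√[8·1!4!3!/9! · 0!5!1!3!0!7!] = √(11520)
  +(−1)^1/∏(1,0,4,0,0,3)! = -1/144  (running -1/144)
⟨..|..⟩ = √(11520)·(-1/144) = -0.745356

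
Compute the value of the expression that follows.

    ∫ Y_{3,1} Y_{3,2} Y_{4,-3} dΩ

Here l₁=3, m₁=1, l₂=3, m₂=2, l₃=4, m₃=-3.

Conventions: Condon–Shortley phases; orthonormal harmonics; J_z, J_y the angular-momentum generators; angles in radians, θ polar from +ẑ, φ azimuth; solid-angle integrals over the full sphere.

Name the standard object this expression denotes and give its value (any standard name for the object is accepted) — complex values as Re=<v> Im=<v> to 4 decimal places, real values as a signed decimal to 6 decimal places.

This is a Gaunt coefficient — the integral of a triple product of spherical harmonics over the sphere.
m-sum 0 ✓  L=10 even ✓  0≤4≤6 ✓
Π(2lᵢ+1) = 7×7×9 = 441
triangle coeff Δ(3,3,4) = 1/34650
Σ_t [0,2]: t=0:+1/72 t=1:−1/16 t=2:+1/72 = -5/144
(3j)²=2/77 [(3 3 4; 0 0 0)], sign=-1
Σ_t [1,2]: t=1:−1/144 t=2:+1/288 = -1/288
(3j)²=1/99 [(3 3 4; 1 2 -3)], sign=+1
⇒ 4πI² = 14/121
I = (-1)√(14/121/(4π)) = -0.09595473

Gaunt coefficient, -0.095955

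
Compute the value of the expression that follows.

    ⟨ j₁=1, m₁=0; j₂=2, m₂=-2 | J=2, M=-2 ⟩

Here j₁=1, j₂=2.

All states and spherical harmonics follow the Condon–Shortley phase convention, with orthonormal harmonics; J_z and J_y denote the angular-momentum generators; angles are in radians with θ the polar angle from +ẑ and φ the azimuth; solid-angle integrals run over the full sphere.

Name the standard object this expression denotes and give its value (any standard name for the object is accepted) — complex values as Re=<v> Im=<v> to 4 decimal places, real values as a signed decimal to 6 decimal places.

Clebsch–Gordan coefficient, +√(2/3) ≈ +0.816497

This is a Clebsch–Gordan (vector-coupling) coefficient.
j₁+j₂−J=1  J+j₁−j₂=1  J−j₁+j₂=3  j₁+j₂+J+1=6
(j₁±m₁, j₂±m₂, J±M) = (1,1,0,4,0,4)
P² = 24
sum k=0..0:
  [0] +1/6 = 1/6
S = 1/6
C² = P²·S² = 2/3 ; C = +0.816497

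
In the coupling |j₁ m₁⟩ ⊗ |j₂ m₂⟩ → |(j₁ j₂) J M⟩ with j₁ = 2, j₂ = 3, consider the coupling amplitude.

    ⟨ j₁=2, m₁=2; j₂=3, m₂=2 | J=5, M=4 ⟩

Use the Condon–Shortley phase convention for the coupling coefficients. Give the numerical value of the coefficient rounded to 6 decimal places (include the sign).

j₁+j₂−J=0  J+j₁−j₂=4  J−j₁+j₂=6  j₁+j₂+J+1=11
(j₁±m₁, j₂±m₂, J±M) = (4,0,5,1,9,1)
P² = 4976640
sum k=0..0:
  [0] +1/2880 = 1/2880
S = 1/2880
C² = P²·S² = 3/5 ; C = +0.774597

+√(3/5) = +0.774597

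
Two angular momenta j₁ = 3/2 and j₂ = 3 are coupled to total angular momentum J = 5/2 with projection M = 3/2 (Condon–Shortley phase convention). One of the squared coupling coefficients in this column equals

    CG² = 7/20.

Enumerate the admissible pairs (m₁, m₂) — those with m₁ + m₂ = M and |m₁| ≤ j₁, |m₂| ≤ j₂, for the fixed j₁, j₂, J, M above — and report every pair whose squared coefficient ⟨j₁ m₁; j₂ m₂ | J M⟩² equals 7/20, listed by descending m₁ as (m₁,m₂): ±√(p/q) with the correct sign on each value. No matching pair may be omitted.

Admissible pairs with m₁+m₂ = M = 3/2: (-3/2,3), (-1/2,2), (1/2,1), (3/2,0)
  (m₁,m₂)=(3/2,0): CG² = 9/35, CG = +√(9/35)
  (m₁,m₂)=(1/2,1): CG² = 7/20, CG = −√(7/20)   ← matches the target
  (m₁,m₂)=(-1/2,2): CG² = 1/14, CG = +√(1/14)
  (m₁,m₂)=(-3/2,3): CG² = 9/28, CG = +√(9/28)
Pairs with CG² = 7/20: (1/2,1): −√(7/20)

(1/2,1): −√(7/20)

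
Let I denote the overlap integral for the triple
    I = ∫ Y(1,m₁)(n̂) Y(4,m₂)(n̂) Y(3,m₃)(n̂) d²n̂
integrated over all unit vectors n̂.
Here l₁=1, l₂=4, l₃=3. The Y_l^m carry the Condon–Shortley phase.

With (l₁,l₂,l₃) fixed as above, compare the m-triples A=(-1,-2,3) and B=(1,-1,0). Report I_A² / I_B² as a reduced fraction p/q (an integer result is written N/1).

Shared (l₁,l₂,l₃)=(1,4,3): N and (l;000)² cancel in I_A²/I_B².
A: Δ = 2!·0!·6!/9! = 1/252; Racah Σ t=2..2: t=2:+1/1440 = 1/1440; ⇒ 3j(1 4 3; -1 -2 3)² = 1/252, sgn +1
B: Δ = 2!·0!·6!/9! = 1/252; Racah Σ t=0..0: t=0:+1/72 = 1/72; ⇒ 3j(1 4 3; 1 -1 0)² = 5/126, sgn -1
I_A²/I_B² = (1/252)/(5/126) = 1/10

1/10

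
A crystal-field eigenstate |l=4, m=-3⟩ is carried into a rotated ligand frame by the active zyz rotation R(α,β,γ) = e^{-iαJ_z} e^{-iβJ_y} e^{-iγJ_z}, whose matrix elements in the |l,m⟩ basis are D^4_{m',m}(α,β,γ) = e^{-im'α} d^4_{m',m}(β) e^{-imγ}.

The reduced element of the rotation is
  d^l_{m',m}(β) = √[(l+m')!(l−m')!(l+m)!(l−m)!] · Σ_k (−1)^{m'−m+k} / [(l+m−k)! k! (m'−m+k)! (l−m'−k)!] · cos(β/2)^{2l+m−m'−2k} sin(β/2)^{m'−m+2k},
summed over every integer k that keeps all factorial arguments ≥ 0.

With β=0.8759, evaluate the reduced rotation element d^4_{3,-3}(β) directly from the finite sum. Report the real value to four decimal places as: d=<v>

d=0.0324

d^4_{3,-3}(β=0.8759) via the finite sum:
c=cos(0.875900/2)=0.905623, s=sin(0.875900/2)=0.424084; N=√[5040·1·1·5040]=5040.000000
The bounds max(0,m−m')=0 and min(l+m,l−m')=1 give 2 terms
  k=0: (−1)^6·5040.0000/(720)·0.9056^2·0.4241^6 = +0.033397
  k=1: (−1)^7·5040.0000/(5040)·0.9056^0·0.4241^8 = -0.001046
d^4_{3,-3}(0.8759) = +0.033397 -0.001046 = +0.032350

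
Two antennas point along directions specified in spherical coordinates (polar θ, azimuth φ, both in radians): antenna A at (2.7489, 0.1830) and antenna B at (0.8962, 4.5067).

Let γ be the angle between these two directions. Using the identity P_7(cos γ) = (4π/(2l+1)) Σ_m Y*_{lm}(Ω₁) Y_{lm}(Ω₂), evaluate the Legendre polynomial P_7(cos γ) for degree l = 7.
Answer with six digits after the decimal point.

-0.179620

Addition theorem: P_7(cos γ) = (4π/15) Σ_m Y*_{lm}(Ω₁) Y_{lm}(Ω₂), m = −7…7:
  [-7]  conj(Y_{7,-7})(Ω₁) = 0.00017 + 0.00058j ; Y_{7,-7}(Ω₂) = 0.08783 - 0.01157j ; Δ = 0.00002 + 0.00005j
  [-6]  conj(Y_{7,-6})(Ω₁) = -0.00247 - 0.00483j ; Y_{7,-6}(Ω₂) = -0.08758 - 0.25023j ; Δ = -0.00099 + 0.00104j
  [-5]  conj(Y_{7,-5})(Ω₁) = 0.01854 + 0.02410j ; Y_{7,-5}(Ω₂) = -0.37169 + 0.22399j ; Δ = -0.01229 - 0.00480j
  [-4]  conj(Y_{7,-4})(Ω₁) = -0.08756 - 0.07868j ; Y_{7,-4}(Ω₂) = 0.24022 + 0.25887j ; Δ = -0.00067 - 0.04157j
  [-3]  conj(Y_{7,-3})(Ω₁) = 0.26893 + 0.16451j ; Y_{7,-3}(Ω₂) = -0.03003 + 0.04233j ; Δ = -0.01504 + 0.00644j
  [-2]  conj(Y_{7,-2})(Ω₁) = -0.49994 - 0.19161j ; Y_{7,-2}(Ω₂) = 0.33593 + 0.14656j ; Δ = -0.13987 - 0.13764j
  [-1]  conj(Y_{7,-1})(Ω₁) = 0.39356 + 0.07284j ; Y_{7,-1}(Ω₂) = 0.02239 - 0.10730j ; Δ = 0.01663 - 0.04060j
  [+0]  conj(Y_{7,0})(Ω₁) = 0.26750 + 0.00000j ; Y_{7,0}(Ω₂) = 0.33648 + 0.00000j ; Δ = 0.09001 + 0.00000j
  [+1]  conj(Y_{7,1})(Ω₁) = -0.39356 + 0.07284j ; Y_{7,1}(Ω₂) = -0.02239 - 0.10730j ; Δ = 0.01663 + 0.04060j
  [+2]  conj(Y_{7,2})(Ω₁) = -0.49994 + 0.19161j ; Y_{7,2}(Ω₂) = 0.33593 - 0.14656j ; Δ = -0.13987 + 0.13764j
  [+3]  conj(Y_{7,3})(Ω₁) = -0.26893 + 0.16451j ; Y_{7,3}(Ω₂) = 0.03003 + 0.04233j ; Δ = -0.01504 - 0.00644j
  [+4]  conj(Y_{7,4})(Ω₁) = -0.08756 + 0.07868j ; Y_{7,4}(Ω₂) = 0.24022 - 0.25887j ; Δ = -0.00067 + 0.04157j
  [+5]  conj(Y_{7,5})(Ω₁) = -0.01854 + 0.02410j ; Y_{7,5}(Ω₂) = 0.37169 + 0.22399j ; Δ = -0.01229 + 0.00480j
  [+6]  conj(Y_{7,6})(Ω₁) = -0.00247 + 0.00483j ; Y_{7,6}(Ω₂) = -0.08758 + 0.25023j ; Δ = -0.00099 - 0.00104j
  [+7]  conj(Y_{7,7})(Ω₁) = -0.00017 + 0.00058j ; Y_{7,7}(Ω₂) = -0.08783 - 0.01157j ; Δ = 0.00002 - 0.00005j
Total Σ_m = -0.21441 - 0.00000j. Multiply by 0.837758: -0.17962 - 0.00000j. P_7(cos γ) = -0.179620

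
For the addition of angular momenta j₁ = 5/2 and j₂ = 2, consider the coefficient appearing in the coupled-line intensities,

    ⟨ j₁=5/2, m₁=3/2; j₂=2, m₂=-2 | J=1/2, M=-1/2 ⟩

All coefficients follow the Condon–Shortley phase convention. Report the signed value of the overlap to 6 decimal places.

+√(1/15) = +0.258199

√[2·4!1!0!/6! · 4!1!0!4!0!1!] = √(192/5)
  +(−1)^0/∏(0,4,1,0,0,0)! = 1/24  (running 1/24)
⟨..|..⟩ = √(192/5)·(1/24) = +0.258199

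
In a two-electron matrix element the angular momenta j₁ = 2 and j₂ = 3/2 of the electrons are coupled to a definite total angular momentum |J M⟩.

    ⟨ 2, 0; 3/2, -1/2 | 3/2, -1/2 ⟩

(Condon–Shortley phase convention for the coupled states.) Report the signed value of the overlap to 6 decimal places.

−√(1/5) = -0.447214

√[4·2!2!1!/6! · 2!2!1!2!1!2!] = √(16/45)
  +(−1)^0/∏(0,2,2,1,0,0)! = 1/4  (running 1/4)
  +(−1)^1/∏(1,1,1,0,1,1)! = -1  (running -3/4)
⟨..|..⟩ = √(16/45)·(-3/4) = -0.447214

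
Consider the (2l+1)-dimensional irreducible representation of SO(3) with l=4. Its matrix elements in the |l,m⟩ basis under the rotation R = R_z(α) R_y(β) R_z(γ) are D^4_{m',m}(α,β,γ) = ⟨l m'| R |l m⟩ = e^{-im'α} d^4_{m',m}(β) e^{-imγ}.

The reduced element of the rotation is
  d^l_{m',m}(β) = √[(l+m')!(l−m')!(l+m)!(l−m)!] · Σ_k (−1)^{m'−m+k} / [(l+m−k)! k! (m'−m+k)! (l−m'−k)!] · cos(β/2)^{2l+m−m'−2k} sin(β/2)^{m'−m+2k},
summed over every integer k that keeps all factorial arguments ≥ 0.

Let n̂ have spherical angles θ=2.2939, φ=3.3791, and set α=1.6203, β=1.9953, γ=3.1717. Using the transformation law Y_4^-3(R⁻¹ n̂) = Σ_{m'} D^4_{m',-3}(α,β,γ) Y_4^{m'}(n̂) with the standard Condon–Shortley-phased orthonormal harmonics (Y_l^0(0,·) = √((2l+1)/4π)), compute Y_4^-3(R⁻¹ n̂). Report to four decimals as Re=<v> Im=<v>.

Need the full column D^4_{m',-3} for m'=−4..4 at α=1.6203, β=1.9953, γ=3.1717.
cos(β/2)=0.542278, sin(β/2)=0.840199
d^4_{-4,-3}: single k=1 term ⇒ +0.032770;  D = -0.031418-0.009319i
d^4_{-3,-3}: k∈[0..1] ⇒ +0.007478 -0.125660 = -0.118182;  D = +0.027958-0.114827i
d^4_{-2,-3}: k∈[0..1] ⇒ -0.043351 +0.312207 = +0.268856;  D = +0.264052+0.050599i
d^4_{-1,-3}: k∈[0..1] ⇒ +0.142485 -0.570081 = -0.427596;  D = -0.059594+0.423423i
d^4_{0,-3}: k∈[0..1] ⇒ -0.329095 +0.790026 = +0.460931;  D = -0.459052-0.041576i
d^4_{1,-3}: k∈[0..1] ⇒ +0.570081 -0.821122 = -0.251041;  D = +0.010244-0.250832i
d^4_{2,-3}: k∈[0..1] ⇒ -0.749484 +0.599737 = -0.149747;  D = -0.149741+0.001301i
d^4_{3,-3}: k∈[0..1] ⇒ +0.724161 -0.248346 = +0.475815;  D = -0.027672-0.475010i
d^4_{4,-3}: single k=0 term ⇒ -0.453359;  D = +0.450732-0.048729i
Y_4^{m'}(θ=2.2939,φ=3.3791) and Σ D·Y over m':
  (-0.0314-0.0093i)·(+0.0813-0.1137i)  (+0.0280-0.1148i)·(+0.2642-0.2282i)  (+0.2641+0.0506i)·(+0.3453-0.1776i)  (-0.0596+0.4234i)·(+0.0148-0.0036i)  (-0.4591-0.0416i)·(-0.3624+0.0000i)  (+0.0102-0.2508i)·(-0.0148-0.0036i)  (-0.1497+0.0013i)·(+0.3453+0.1776i)  (-0.0277-0.4750i)·(-0.2642-0.2282i)  (+0.4507-0.0487i)·(+0.0813+0.1137i)
Y_4^-3(R⁻¹ n̂) = +0.132842+0.114883i

Re=0.1328 Im=0.1149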